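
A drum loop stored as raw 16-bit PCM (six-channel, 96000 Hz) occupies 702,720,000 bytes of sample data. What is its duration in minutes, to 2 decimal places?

10.17 minutes

Byte rate = 96,000 × 2 × 6 = 1,152,000 bytes/s.
Duration = 702,720,000 / 1,152,000 = 610 s.
610 s / 60 = 10.17 minutes.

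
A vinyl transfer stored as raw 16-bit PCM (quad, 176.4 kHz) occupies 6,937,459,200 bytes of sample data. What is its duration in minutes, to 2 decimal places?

81.93 minutes

Byte rate = 176,400 × 2 × 4 = 1,411,200 bytes/s.
Duration = 6,937,459,200 / 1,411,200 = 4,916 s.
4,916 s / 60 = 81.93 minutes.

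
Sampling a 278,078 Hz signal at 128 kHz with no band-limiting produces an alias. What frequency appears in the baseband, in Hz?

Nyquist = 128,000/2 = 64,000 Hz; 278,078 Hz exceeds it.
Alias = |278,078 − 2×128,000| = |278,078 − 256,000| = 22,078 Hz.

22,078 Hz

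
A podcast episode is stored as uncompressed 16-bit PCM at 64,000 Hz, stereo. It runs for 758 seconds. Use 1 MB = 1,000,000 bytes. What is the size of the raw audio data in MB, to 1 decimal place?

Bytes = 64,000 samples/s × 758 s × 2 bytes/sample × 2 ch = 194,048,000 bytes.
194,048,000 / 1,000,000 = 194.0 MB.

194.0 MB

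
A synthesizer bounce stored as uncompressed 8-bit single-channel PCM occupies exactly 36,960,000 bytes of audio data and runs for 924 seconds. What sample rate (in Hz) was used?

Bytes = sample_rate × seconds × bytes_per_sample × channels.
sample_rate = 36,960,000 / (924 × 1 × 1) = 36,960,000 / 924 = 40,000 Hz.

40,000 Hz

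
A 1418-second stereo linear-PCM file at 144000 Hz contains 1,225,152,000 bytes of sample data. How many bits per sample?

Bytes per sample = 1,225,152,000 / (144,000 × 1,418 × 2) = 1,225,152,000 / 408,384,000 = 3.
Bit depth = 3 × 8 = 24 bits.

24 bits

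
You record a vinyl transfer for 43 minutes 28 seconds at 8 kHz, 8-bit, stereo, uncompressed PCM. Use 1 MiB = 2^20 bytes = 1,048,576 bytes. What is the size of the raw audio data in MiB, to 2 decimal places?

39.79 MiB

Duration = 43 minutes 28 seconds = 2,608 s.
Bytes = 8,000 samples/s × 2,608 s × 1 bytes/sample × 2 ch = 41,728,000 bytes.
41,728,000 / 1,048,576 = 39.79 MiB.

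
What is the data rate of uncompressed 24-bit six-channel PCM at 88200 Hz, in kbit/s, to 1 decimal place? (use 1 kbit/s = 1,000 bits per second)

Bit rate = 88,200 × 24 × 6 = 12,700,800 bits/s.
= 12700.8 kbit/s.

12700.8 kbit/s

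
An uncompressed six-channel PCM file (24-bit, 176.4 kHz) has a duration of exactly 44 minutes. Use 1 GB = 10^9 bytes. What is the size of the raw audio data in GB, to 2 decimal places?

Duration = exactly 44 minutes = 2,640 s.
Bytes = 176,400 samples/s × 2,640 s × 3 bytes/sample × 6 ch = 8,382,528,000 bytes.
8,382,528,000 / 1,000,000,000 = 8.38 GB.

8.38 GB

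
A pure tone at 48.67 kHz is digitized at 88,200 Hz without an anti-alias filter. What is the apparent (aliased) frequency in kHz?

39.53 kHz

Nyquist = 88,200/2 = 44,100 Hz; 48,670 Hz exceeds it.
Alias = |48,670 − 1×88,200| = |48,670 − 88,200| = 39,530 Hz = 39.53 kHz.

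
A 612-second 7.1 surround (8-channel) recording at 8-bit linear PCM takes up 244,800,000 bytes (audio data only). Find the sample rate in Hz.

Bytes = sample_rate × seconds × bytes_per_sample × channels.
sample_rate = 244,800,000 / (612 × 1 × 8) = 244,800,000 / 4,896 = 50,000 Hz.

50,000 Hz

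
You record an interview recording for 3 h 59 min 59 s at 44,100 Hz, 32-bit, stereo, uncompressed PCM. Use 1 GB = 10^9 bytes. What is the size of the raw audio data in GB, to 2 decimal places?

5.08 GB

Duration = 3 h 59 min 59 s = 14,399 s.
Bytes = 44,100 samples/s × 14,399 s × 4 bytes/sample × 2 ch = 5,079,967,200 bytes.
5,079,967,200 / 1,000,000,000 = 5.08 GB.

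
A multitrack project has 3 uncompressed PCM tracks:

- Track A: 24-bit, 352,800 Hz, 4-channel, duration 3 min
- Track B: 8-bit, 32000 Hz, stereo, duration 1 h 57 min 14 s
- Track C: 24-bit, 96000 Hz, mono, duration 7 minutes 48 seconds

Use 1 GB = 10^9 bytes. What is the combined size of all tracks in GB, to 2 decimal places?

Track A: 3 min = 180 s; 352,800 × 180 × 3 × 4 = 762,048,000 bytes.
Track B: 1 h 57 min 14 s = 7,034 s; 32,000 × 7,034 × 1 × 2 = 450,176,000 bytes.
Track C: 7 minutes 48 seconds = 468 s; 96,000 × 468 × 3 × 1 = 134,784,000 bytes.
Total = 1,347,008,000 bytes = 1.35 GB.

1.35 GB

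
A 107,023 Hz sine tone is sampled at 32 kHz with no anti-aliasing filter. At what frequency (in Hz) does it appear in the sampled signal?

11,023 Hz

Nyquist = 32,000/2 = 16,000 Hz; 107,023 Hz exceeds it.
Alias = |107,023 − 3×32,000| = |107,023 − 96,000| = 11,023 Hz.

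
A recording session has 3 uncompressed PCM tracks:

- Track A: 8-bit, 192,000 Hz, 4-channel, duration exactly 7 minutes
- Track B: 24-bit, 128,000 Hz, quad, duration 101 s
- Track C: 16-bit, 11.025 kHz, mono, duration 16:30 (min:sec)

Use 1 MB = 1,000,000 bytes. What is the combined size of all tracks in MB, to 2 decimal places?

Track A: exactly 7 minutes = 420 s; 192,000 × 420 × 1 × 4 = 322,560,000 bytes.
Track B: 128,000 × 101 × 3 × 4 = 155,136,000 bytes.
Track C: 16:30 (min:sec) = 990 s; 11,025 × 990 × 2 × 1 = 21,829,500 bytes.
Total = 499,525,500 bytes = 499.53 MB.

499.53 MB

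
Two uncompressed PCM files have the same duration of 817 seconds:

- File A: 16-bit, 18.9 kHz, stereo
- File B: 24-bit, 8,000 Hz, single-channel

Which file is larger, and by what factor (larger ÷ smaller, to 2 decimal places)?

File A, by a factor of 3.15

File A: 18,900 × 2 × 2 = 75,600 bytes/s.
File B: 8,000 × 3 × 1 = 24,000 bytes/s.
File A is larger; ratio = 61,765,200 / 19,608,000 = 3.15.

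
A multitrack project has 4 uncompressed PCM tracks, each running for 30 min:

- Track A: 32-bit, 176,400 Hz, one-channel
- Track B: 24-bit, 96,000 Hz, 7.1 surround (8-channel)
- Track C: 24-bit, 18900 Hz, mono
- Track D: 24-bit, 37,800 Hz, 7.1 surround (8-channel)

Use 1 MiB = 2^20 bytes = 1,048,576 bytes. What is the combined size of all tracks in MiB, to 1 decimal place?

6821.0 MiB

30 min = 1,800 s.
Track A: 176,400 × 1,800 × 4 × 1 = 1,270,080,000 bytes.
Track B: 96,000 × 1,800 × 3 × 8 = 4,147,200,000 bytes.
Track C: 18,900 × 1,800 × 3 × 1 = 102,060,000 bytes.
Track D: 37,800 × 1,800 × 3 × 8 = 1,632,960,000 bytes.
Total = 7,152,300,000 bytes = 6821.0 MiB.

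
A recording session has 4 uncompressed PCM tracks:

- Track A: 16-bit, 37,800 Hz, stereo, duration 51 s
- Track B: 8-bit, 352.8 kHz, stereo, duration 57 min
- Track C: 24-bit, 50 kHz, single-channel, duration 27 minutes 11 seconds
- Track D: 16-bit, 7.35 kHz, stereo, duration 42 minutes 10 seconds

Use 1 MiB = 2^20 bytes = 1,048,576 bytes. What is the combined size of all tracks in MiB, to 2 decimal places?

2612.97 MiB

Track A: 37,800 × 51 × 2 × 2 = 7,711,200 bytes.
Track B: 57 min = 3,420 s; 352,800 × 3,420 × 1 × 2 = 2,413,152,000 bytes.
Track C: 27 minutes 11 seconds = 1,631 s; 50,000 × 1,631 × 3 × 1 = 244,650,000 bytes.
Track D: 42 minutes 10 seconds = 2,530 s; 7,350 × 2,530 × 2 × 2 = 74,382,000 bytes.
Total = 2,739,895,200 bytes = 2612.97 MiB.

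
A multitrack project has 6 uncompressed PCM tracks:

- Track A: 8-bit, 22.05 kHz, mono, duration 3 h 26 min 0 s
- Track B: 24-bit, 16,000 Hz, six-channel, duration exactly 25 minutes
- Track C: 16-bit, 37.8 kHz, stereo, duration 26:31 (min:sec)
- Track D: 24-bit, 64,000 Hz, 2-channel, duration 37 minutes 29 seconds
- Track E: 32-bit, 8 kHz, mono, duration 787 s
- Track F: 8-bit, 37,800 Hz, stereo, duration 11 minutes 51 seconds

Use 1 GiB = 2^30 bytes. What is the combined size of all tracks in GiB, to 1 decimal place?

1.8 GiB

Track A: 3 h 26 min 0 s = 12,360 s; 22,050 × 12,360 × 1 × 1 = 272,538,000 bytes.
Track B: exactly 25 minutes = 1,500 s; 16,000 × 1,500 × 3 × 6 = 432,000,000 bytes.
Track C: 26:31 (min:sec) = 1,591 s; 37,800 × 1,591 × 2 × 2 = 240,559,200 bytes.
Track D: 37 minutes 29 seconds = 2,249 s; 64,000 × 2,249 × 3 × 2 = 863,616,000 bytes.
Track E: 8,000 × 787 × 4 × 1 = 25,184,000 bytes.
Track F: 11 minutes 51 seconds = 711 s; 37,800 × 711 × 1 × 2 = 53,751,600 bytes.
Total = 1,887,648,800 bytes = 1.8 GiB.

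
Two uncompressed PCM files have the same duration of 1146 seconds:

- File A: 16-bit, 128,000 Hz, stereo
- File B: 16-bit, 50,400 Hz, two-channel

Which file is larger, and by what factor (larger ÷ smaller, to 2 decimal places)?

File A: 128,000 × 2 × 2 = 512,000 bytes/s.
File B: 50,400 × 2 × 2 = 201,600 bytes/s.
File A is larger; ratio = 586,752,000 / 231,033,600 = 2.54.

File A, by a factor of 2.54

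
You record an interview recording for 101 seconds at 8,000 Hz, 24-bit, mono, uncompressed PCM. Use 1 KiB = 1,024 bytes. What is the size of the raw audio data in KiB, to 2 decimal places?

2367.19 KiB

Bytes = 8,000 samples/s × 101 s × 3 bytes/sample × 1 ch = 2,424,000 bytes.
2,424,000 / 1,024 = 2367.19 KiB.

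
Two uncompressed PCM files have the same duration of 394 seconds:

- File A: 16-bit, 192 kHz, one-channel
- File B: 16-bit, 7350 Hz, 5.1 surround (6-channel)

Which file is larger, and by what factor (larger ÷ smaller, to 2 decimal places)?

File A: 192,000 × 2 × 1 = 384,000 bytes/s.
File B: 7,350 × 2 × 6 = 88,200 bytes/s.
File A is larger; ratio = 151,296,000 / 34,750,800 = 4.35.

File A, by a factor of 4.35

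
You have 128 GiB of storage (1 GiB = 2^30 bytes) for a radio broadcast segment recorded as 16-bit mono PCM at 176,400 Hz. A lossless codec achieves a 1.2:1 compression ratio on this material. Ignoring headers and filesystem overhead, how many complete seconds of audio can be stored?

467,479 seconds

Uncompressed byte rate = 176,400 × 2 × 1 = 352,800 bytes/s.
After 1.2:1 compression, effective rate ≈ 294000 bytes/s.
Capacity = 128 × 1,073,741,824 = 137,438,953,472 bytes.
137,438,953,472 / effective rate ≈ 467479.43 s → 467,479 seconds.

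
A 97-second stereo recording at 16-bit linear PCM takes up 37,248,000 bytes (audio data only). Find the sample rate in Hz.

96,000 Hz

Bytes = sample_rate × seconds × bytes_per_sample × channels.
sample_rate = 37,248,000 / (97 × 2 × 2) = 37,248,000 / 388 = 96,000 Hz.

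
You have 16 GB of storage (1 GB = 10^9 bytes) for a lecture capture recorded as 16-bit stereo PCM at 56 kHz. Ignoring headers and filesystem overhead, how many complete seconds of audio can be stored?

71,428 seconds

Uncompressed byte rate = 56,000 × 2 × 2 = 224,000 bytes/s.
Capacity = 16 × 1,000,000,000 = 16,000,000,000 bytes.
16,000,000,000 / 224,000 ≈ 71428.57 s → 71,428 seconds.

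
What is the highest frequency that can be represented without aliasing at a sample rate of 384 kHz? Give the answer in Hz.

192,000 Hz

Nyquist frequency = sample rate / 2 = 384,000 / 2 = 192,000 Hz.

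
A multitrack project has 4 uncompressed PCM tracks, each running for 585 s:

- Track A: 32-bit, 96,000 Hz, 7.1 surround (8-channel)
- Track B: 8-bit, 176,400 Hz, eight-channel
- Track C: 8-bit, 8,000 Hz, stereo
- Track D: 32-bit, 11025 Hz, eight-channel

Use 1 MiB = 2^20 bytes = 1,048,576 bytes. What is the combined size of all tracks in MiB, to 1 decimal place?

Track A: 96,000 × 585 × 4 × 8 = 1,797,120,000 bytes.
Track B: 176,400 × 585 × 1 × 8 = 825,552,000 bytes.
Track C: 8,000 × 585 × 1 × 2 = 9,360,000 bytes.
Track D: 11,025 × 585 × 4 × 8 = 206,388,000 bytes.
Total = 2,838,420,000 bytes = 2706.9 MiB.

2706.9 MiB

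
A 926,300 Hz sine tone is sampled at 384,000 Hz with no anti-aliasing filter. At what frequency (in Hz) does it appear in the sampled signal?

Nyquist = 384,000/2 = 192,000 Hz; 926,300 Hz exceeds it.
Alias = |926,300 − 2×384,000| = |926,300 − 768,000| = 158,300 Hz.

158,300 Hz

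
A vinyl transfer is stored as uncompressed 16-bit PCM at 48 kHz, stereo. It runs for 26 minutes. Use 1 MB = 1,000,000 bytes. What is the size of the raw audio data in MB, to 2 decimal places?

Duration = 26 minutes = 1,560 s.
Bytes = 48,000 samples/s × 1,560 s × 2 bytes/sample × 2 ch = 299,520,000 bytes.
299,520,000 / 1,000,000 = 299.52 MB.

299.52 MB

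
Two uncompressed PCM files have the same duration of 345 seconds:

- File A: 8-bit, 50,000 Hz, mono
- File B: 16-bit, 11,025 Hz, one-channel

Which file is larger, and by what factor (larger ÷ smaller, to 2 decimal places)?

File A: 50,000 × 1 × 1 = 50,000 bytes/s.
File B: 11,025 × 2 × 1 = 22,050 bytes/s.
File A is larger; ratio = 17,250,000 / 7,607,250 = 2.27.

File A, by a factor of 2.27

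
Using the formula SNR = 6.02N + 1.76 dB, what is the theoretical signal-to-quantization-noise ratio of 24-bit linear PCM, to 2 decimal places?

6.02 × 24 + 1.76 = 146.24 dB.

146.24 dB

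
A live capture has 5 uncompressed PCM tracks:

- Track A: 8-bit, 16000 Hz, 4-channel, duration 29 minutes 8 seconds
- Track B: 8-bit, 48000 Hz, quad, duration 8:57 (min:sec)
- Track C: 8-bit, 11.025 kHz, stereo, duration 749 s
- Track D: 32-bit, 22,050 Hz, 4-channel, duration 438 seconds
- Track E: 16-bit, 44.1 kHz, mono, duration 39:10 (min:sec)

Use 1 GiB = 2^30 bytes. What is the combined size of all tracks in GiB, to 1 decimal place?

0.6 GiB

Track A: 29 minutes 8 seconds = 1,748 s; 16,000 × 1,748 × 1 × 4 = 111,872,000 bytes.
Track B: 8:57 (min:sec) = 537 s; 48,000 × 537 × 1 × 4 = 103,104,000 bytes.
Track C: 11,025 × 749 × 1 × 2 = 16,515,450 bytes.
Track D: 22,050 × 438 × 4 × 4 = 154,526,400 bytes.
Track E: 39:10 (min:sec) = 2,350 s; 44,100 × 2,350 × 2 × 1 = 207,270,000 bytes.
Total = 593,287,850 bytes = 0.6 GiB.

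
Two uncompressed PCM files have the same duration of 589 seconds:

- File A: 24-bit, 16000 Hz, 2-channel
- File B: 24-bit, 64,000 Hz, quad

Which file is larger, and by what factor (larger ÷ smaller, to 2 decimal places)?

File A: 16,000 × 3 × 2 = 96,000 bytes/s.
File B: 64,000 × 3 × 4 = 768,000 bytes/s.
File B is larger; ratio = 452,352,000 / 56,544,000 = 8.00.

File B, by a factor of 8.00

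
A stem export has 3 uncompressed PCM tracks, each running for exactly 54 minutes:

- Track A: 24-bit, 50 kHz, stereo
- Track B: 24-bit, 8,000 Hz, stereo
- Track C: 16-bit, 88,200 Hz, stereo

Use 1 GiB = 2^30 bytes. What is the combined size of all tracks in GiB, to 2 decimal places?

exactly 54 minutes = 3,240 s.
Track A: 50,000 × 3,240 × 3 × 2 = 972,000,000 bytes.
Track B: 8,000 × 3,240 × 3 × 2 = 155,520,000 bytes.
Track C: 88,200 × 3,240 × 2 × 2 = 1,143,072,000 bytes.
Total = 2,270,592,000 bytes = 2.11 GiB.

2.11 GiB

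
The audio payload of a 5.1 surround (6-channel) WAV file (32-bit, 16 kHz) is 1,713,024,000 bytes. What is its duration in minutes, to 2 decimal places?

74.35 minutes

Byte rate = 16,000 × 4 × 6 = 384,000 bytes/s.
Duration = 1,713,024,000 / 384,000 = 4,461 s.
4,461 s / 60 = 74.35 minutes.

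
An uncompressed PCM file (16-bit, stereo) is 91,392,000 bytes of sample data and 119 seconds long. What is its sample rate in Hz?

192,000 Hz

Bytes = sample_rate × seconds × bytes_per_sample × channels.
sample_rate = 91,392,000 / (119 × 2 × 2) = 91,392,000 / 476 = 192,000 Hz.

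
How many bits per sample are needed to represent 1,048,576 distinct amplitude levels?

log2(1,048,576) = 20.

20 bits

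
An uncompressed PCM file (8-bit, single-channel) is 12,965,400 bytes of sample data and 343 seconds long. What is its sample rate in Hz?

37,800 Hz

Bytes = sample_rate × seconds × bytes_per_sample × channels.
sample_rate = 12,965,400 / (343 × 1 × 1) = 12,965,400 / 343 = 37,800 Hz.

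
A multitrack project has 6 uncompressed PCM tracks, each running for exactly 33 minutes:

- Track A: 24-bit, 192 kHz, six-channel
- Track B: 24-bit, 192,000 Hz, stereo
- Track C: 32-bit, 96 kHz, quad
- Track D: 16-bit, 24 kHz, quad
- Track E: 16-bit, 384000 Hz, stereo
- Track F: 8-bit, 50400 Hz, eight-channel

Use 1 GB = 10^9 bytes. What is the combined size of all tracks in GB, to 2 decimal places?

exactly 33 minutes = 1,980 s.
Track A: 192,000 × 1,980 × 3 × 6 = 6,842,880,000 bytes.
Track B: 192,000 × 1,980 × 3 × 2 = 2,280,960,000 bytes.
Track C: 96,000 × 1,980 × 4 × 4 = 3,041,280,000 bytes.
Track D: 24,000 × 1,980 × 2 × 4 = 380,160,000 bytes.
Track E: 384,000 × 1,980 × 2 × 2 = 3,041,280,000 bytes.
Track F: 50,400 × 1,980 × 1 × 8 = 798,336,000 bytes.
Total = 16,384,896,000 bytes = 16.38 GB.

16.38 GB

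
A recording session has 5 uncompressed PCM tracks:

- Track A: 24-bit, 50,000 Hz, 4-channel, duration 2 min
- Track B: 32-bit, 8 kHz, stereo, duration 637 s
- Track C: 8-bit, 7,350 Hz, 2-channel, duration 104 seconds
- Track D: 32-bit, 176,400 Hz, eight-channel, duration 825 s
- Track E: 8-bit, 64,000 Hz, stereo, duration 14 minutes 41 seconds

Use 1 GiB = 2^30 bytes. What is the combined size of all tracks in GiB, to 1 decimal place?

Track A: 2 min = 120 s; 50,000 × 120 × 3 × 4 = 72,000,000 bytes.
Track B: 8,000 × 637 × 4 × 2 = 40,768,000 bytes.
Track C: 7,350 × 104 × 1 × 2 = 1,528,800 bytes.
Track D: 176,400 × 825 × 4 × 8 = 4,656,960,000 bytes.
Track E: 14 minutes 41 seconds = 881 s; 64,000 × 881 × 1 × 2 = 112,768,000 bytes.
Total = 4,884,024,800 bytes = 4.5 GiB.

4.5 GiB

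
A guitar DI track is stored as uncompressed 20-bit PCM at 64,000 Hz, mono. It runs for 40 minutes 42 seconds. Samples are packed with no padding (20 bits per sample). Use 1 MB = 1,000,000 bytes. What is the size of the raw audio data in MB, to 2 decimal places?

390.72 MB

Duration = 40 minutes 42 seconds = 2,442 s.
Bits = 64,000 × 2,442 × 20 × 1 = 3,125,760,000 bits = 390,720,000 bytes.
390,720,000 / 1,000,000 = 390.72 MB.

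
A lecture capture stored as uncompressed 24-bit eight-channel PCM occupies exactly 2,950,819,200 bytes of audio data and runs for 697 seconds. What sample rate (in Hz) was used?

Bytes = sample_rate × seconds × bytes_per_sample × channels.
sample_rate = 2,950,819,200 / (697 × 3 × 8) = 2,950,819,200 / 16,728 = 176,400 Hz.

176,400 Hz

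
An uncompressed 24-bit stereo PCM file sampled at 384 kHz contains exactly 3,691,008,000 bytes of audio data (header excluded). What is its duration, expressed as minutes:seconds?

Byte rate = 384,000 × 3 × 2 = 2,304,000 bytes/s.
Duration = 3,691,008,000 / 2,304,000 = 1,602 s.
1,602 s = 26:42.

26:42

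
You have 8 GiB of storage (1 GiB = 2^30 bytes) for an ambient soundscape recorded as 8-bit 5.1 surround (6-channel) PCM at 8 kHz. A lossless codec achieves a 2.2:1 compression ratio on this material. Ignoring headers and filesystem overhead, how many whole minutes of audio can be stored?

Uncompressed byte rate = 8,000 × 1 × 6 = 48,000 bytes/s.
After 2.2:1 compression, effective rate ≈ 21818.18 bytes/s.
Capacity = 8 × 1,073,741,824 = 8,589,934,592 bytes.
8,589,934,592 / effective rate ≈ 393705.34 s → 6,561 minutes.

6,561 minutes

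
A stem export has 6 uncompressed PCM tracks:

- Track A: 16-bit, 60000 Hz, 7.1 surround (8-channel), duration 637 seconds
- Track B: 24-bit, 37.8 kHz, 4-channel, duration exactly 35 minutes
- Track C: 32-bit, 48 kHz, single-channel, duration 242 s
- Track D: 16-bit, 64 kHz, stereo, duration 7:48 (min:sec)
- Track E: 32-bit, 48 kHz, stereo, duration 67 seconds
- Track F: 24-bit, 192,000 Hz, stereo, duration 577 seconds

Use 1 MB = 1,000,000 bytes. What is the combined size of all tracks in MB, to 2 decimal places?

2420.78 MB

Track A: 60,000 × 637 × 2 × 8 = 611,520,000 bytes.
Track B: exactly 35 minutes = 2,100 s; 37,800 × 2,100 × 3 × 4 = 952,560,000 bytes.
Track C: 48,000 × 242 × 4 × 1 = 46,464,000 bytes.
Track D: 7:48 (min:sec) = 468 s; 64,000 × 468 × 2 × 2 = 119,808,000 bytes.
Track E: 48,000 × 67 × 4 × 2 = 25,728,000 bytes.
Track F: 192,000 × 577 × 3 × 2 = 664,704,000 bytes.
Total = 2,420,784,000 bytes = 2420.78 MB.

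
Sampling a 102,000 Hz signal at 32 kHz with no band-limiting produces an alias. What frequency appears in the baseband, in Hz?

Nyquist = 32,000/2 = 16,000 Hz; 102,000 Hz exceeds it.
Alias = |102,000 − 3×32,000| = |102,000 − 96,000| = 6,000 Hz.

6,000 Hz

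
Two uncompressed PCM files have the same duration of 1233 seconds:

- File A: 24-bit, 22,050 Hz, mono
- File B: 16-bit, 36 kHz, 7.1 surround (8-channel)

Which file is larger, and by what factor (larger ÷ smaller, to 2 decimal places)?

File B, by a factor of 8.71

File A: 22,050 × 3 × 1 = 66,150 bytes/s.
File B: 36,000 × 2 × 8 = 576,000 bytes/s.
File B is larger; ratio = 710,208,000 / 81,562,950 = 8.71.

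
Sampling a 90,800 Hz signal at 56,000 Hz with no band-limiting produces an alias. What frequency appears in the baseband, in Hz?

Nyquist = 56,000/2 = 28,000 Hz; 90,800 Hz exceeds it.
Alias = |90,800 − 2×56,000| = |90,800 − 112,000| = 21,200 Hz.

21,200 Hz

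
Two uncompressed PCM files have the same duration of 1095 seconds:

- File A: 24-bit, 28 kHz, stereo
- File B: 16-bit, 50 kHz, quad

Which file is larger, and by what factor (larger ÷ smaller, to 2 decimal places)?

File A: 28,000 × 3 × 2 = 168,000 bytes/s.
File B: 50,000 × 2 × 4 = 400,000 bytes/s.
File B is larger; ratio = 438,000,000 / 183,960,000 = 2.38.

File B, by a factor of 2.38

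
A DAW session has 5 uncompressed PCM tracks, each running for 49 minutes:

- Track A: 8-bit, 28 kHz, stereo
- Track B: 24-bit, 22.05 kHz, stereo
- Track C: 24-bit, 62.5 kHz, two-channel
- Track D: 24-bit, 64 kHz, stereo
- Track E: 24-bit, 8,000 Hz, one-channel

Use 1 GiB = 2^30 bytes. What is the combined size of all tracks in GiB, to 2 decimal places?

2.66 GiB

49 minutes = 2,940 s.
Track A: 28,000 × 2,940 × 1 × 2 = 164,640,000 bytes.
Track B: 22,050 × 2,940 × 3 × 2 = 388,962,000 bytes.
Track C: 62,500 × 2,940 × 3 × 2 = 1,102,500,000 bytes.
Track D: 64,000 × 2,940 × 3 × 2 = 1,128,960,000 bytes.
Track E: 8,000 × 2,940 × 3 × 1 = 70,560,000 bytes.
Total = 2,855,622,000 bytes = 2.66 GiB.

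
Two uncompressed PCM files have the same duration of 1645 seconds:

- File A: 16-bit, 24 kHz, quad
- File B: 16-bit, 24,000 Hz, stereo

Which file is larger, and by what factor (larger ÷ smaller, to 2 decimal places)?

File A, by a factor of 2.00

File A: 24,000 × 2 × 4 = 192,000 bytes/s.
File B: 24,000 × 2 × 2 = 96,000 bytes/s.
File A is larger; ratio = 315,840,000 / 157,920,000 = 2.00.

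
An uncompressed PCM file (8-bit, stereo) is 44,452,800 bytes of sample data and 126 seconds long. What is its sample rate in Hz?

Bytes = sample_rate × seconds × bytes_per_sample × channels.
sample_rate = 44,452,800 / (126 × 1 × 2) = 44,452,800 / 252 = 176,400 Hz.

176,400 Hz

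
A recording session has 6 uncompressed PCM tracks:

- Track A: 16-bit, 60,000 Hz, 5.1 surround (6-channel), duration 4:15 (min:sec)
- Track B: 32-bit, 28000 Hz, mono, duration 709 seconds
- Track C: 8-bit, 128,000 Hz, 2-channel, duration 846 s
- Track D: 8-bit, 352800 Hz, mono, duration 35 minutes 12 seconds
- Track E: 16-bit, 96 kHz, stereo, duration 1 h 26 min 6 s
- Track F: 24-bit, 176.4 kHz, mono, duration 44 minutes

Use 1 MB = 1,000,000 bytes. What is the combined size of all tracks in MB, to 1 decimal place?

Track A: 4:15 (min:sec) = 255 s; 60,000 × 255 × 2 × 6 = 183,600,000 bytes.
Track B: 28,000 × 709 × 4 × 1 = 79,408,000 bytes.
Track C: 128,000 × 846 × 1 × 2 = 216,576,000 bytes.
Track D: 35 minutes 12 seconds = 2,112 s; 352,800 × 2,112 × 1 × 1 = 745,113,600 bytes.
Track E: 1 h 26 min 6 s = 5,166 s; 96,000 × 5,166 × 2 × 2 = 1,983,744,000 bytes.
Track F: 44 minutes = 2,640 s; 176,400 × 2,640 × 3 × 1 = 1,397,088,000 bytes.
Total = 4,605,529,600 bytes = 4605.5 MB.

4605.5 MB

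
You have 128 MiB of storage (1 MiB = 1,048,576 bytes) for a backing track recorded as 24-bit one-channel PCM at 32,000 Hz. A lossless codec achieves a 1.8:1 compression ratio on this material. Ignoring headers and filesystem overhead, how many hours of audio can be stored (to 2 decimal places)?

Uncompressed byte rate = 32,000 × 3 × 1 = 96,000 bytes/s.
After 1.8:1 compression, effective rate ≈ 53333.33 bytes/s.
Capacity = 128 × 1,048,576 = 134,217,728 bytes.
134,217,728 / effective rate ≈ 2516.58 s → 0.70 hours.

0.70 hours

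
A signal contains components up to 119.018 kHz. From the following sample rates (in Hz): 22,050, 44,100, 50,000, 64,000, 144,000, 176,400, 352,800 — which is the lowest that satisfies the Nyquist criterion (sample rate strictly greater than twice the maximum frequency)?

Need sample rate > 2 × 119,018 = 238,036 Hz.
Lowest listed rate above 238,036 Hz is 352,800 Hz.

352,800 Hz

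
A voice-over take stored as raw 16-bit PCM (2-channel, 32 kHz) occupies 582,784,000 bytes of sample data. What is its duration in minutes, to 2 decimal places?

75.88 minutes

Byte rate = 32,000 × 2 × 2 = 128,000 bytes/s.
Duration = 582,784,000 / 128,000 = 4,553 s.
4,553 s / 60 = 75.88 minutes.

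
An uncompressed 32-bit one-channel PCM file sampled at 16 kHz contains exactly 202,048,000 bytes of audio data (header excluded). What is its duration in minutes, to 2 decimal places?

52.62 minutes

Byte rate = 16,000 × 4 × 1 = 64,000 bytes/s.
Duration = 202,048,000 / 64,000 = 3,157 s.
3,157 s / 60 = 52.62 minutes.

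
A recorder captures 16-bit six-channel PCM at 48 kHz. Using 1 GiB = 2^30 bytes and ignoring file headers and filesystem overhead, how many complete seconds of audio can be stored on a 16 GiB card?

Uncompressed byte rate = 48,000 × 2 × 6 = 576,000 bytes/s.
Capacity = 16 × 1,073,741,824 = 17,179,869,184 bytes.
17,179,869,184 / 576,000 ≈ 29826.16 s → 29,826 seconds.

29,826 seconds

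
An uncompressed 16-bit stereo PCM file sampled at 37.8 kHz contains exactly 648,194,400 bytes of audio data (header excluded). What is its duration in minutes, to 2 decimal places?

71.45 minutes

Byte rate = 37,800 × 2 × 2 = 151,200 bytes/s.
Duration = 648,194,400 / 151,200 = 4,287 s.
4,287 s / 60 = 71.45 minutes.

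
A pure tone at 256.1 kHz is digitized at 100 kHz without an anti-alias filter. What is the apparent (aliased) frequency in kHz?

43.9 kHz

Nyquist = 100,000/2 = 50,000 Hz; 256,100 Hz exceeds it.
Alias = |256,100 − 3×100,000| = |256,100 − 300,000| = 43,900 Hz = 43.9 kHz.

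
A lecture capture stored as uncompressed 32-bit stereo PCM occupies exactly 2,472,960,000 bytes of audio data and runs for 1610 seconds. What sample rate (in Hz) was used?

Bytes = sample_rate × seconds × bytes_per_sample × channels.
sample_rate = 2,472,960,000 / (1,610 × 4 × 2) = 2,472,960,000 / 12,880 = 192,000 Hz.

192,000 Hz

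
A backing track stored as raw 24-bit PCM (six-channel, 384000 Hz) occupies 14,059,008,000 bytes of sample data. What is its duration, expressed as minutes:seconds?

Byte rate = 384,000 × 3 × 6 = 6,912,000 bytes/s.
Duration = 14,059,008,000 / 6,912,000 = 2,034 s.
2,034 s = 33:54.

33:54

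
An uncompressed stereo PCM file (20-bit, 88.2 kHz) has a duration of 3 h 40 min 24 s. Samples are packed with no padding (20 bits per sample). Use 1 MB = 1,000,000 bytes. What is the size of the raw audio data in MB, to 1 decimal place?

Duration = 3 h 40 min 24 s = 13,224 s.
Bits = 88,200 × 13,224 × 20 × 2 = 46,654,272,000 bits = 5,831,784,000 bytes.
5,831,784,000 / 1,000,000 = 5831.8 MB.

5831.8 MB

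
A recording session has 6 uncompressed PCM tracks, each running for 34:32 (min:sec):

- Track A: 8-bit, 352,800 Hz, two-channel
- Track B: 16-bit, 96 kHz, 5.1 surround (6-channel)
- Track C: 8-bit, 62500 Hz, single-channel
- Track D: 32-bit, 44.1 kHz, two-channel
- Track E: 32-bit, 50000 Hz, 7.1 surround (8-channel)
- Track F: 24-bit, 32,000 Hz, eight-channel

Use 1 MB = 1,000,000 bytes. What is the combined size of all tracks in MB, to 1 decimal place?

34:32 (min:sec) = 2,072 s.
Track A: 352,800 × 2,072 × 1 × 2 = 1,462,003,200 bytes.
Track B: 96,000 × 2,072 × 2 × 6 = 2,386,944,000 bytes.
Track C: 62,500 × 2,072 × 1 × 1 = 129,500,000 bytes.
Track D: 44,100 × 2,072 × 4 × 2 = 731,001,600 bytes.
Track E: 50,000 × 2,072 × 4 × 8 = 3,315,200,000 bytes.
Track F: 32,000 × 2,072 × 3 × 8 = 1,591,296,000 bytes.
Total = 9,615,944,800 bytes = 9615.9 MB.

9615.9 MB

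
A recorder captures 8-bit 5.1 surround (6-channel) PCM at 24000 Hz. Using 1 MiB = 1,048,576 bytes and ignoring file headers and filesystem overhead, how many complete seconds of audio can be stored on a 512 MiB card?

3,728 seconds

Uncompressed byte rate = 24,000 × 1 × 6 = 144,000 bytes/s.
Capacity = 512 × 1,048,576 = 536,870,912 bytes.
536,870,912 / 144,000 ≈ 3728.27 s → 3,728 seconds.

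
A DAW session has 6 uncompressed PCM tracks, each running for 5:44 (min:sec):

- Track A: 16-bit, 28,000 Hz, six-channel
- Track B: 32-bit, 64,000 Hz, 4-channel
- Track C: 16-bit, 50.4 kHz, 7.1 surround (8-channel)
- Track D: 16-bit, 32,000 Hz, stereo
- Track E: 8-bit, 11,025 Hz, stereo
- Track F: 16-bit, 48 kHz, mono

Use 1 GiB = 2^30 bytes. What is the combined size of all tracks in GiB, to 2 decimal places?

0.77 GiB

5:44 (min:sec) = 344 s.
Track A: 28,000 × 344 × 2 × 6 = 115,584,000 bytes.
Track B: 64,000 × 344 × 4 × 4 = 352,256,000 bytes.
Track C: 50,400 × 344 × 2 × 8 = 277,401,600 bytes.
Track D: 32,000 × 344 × 2 × 2 = 44,032,000 bytes.
Track E: 11,025 × 344 × 1 × 2 = 7,585,200 bytes.
Track F: 48,000 × 344 × 2 × 1 = 33,024,000 bytes.
Total = 829,882,800 bytes = 0.77 GiB.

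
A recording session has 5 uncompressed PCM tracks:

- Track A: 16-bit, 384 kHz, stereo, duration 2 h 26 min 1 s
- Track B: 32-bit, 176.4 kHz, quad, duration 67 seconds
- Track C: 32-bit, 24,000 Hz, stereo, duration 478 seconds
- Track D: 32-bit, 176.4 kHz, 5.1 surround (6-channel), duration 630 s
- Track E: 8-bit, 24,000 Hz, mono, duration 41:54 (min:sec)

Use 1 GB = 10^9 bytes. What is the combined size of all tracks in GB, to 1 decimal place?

Track A: 2 h 26 min 1 s = 8,761 s; 384,000 × 8,761 × 2 × 2 = 13,456,896,000 bytes.
Track B: 176,400 × 67 × 4 × 4 = 189,100,800 bytes.
Track C: 24,000 × 478 × 4 × 2 = 91,776,000 bytes.
Track D: 176,400 × 630 × 4 × 6 = 2,667,168,000 bytes.
Track E: 41:54 (min:sec) = 2,514 s; 24,000 × 2,514 × 1 × 1 = 60,336,000 bytes.
Total = 16,465,276,800 bytes = 16.5 GB.

16.5 GB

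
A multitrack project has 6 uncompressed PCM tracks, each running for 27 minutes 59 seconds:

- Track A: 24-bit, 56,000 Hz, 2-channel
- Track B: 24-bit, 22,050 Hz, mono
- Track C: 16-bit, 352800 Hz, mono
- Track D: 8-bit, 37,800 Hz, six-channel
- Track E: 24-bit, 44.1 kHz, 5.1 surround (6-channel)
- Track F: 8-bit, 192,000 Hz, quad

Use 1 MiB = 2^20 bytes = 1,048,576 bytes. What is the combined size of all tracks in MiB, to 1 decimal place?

4637.7 MiB

27 minutes 59 seconds = 1,679 s.
Track A: 56,000 × 1,679 × 3 × 2 = 564,144,000 bytes.
Track B: 22,050 × 1,679 × 3 × 1 = 111,065,850 bytes.
Track C: 352,800 × 1,679 × 2 × 1 = 1,184,702,400 bytes.
Track D: 37,800 × 1,679 × 1 × 6 = 380,797,200 bytes.
Track E: 44,100 × 1,679 × 3 × 6 = 1,332,790,200 bytes.
Track F: 192,000 × 1,679 × 1 × 4 = 1,289,472,000 bytes.
Total = 4,862,971,650 bytes = 4637.7 MiB.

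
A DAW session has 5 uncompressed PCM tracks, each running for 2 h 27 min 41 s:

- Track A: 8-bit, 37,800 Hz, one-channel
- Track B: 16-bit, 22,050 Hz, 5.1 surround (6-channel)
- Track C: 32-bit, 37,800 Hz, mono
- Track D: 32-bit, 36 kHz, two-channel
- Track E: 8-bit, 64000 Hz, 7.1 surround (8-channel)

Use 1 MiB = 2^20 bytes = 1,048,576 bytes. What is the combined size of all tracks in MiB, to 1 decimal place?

10593.6 MiB

2 h 27 min 41 s = 8,861 s.
Track A: 37,800 × 8,861 × 1 × 1 = 334,945,800 bytes.
Track B: 22,050 × 8,861 × 2 × 6 = 2,344,620,600 bytes.
Track C: 37,800 × 8,861 × 4 × 1 = 1,339,783,200 bytes.
Track D: 36,000 × 8,861 × 4 × 2 = 2,551,968,000 bytes.
Track E: 64,000 × 8,861 × 1 × 8 = 4,536,832,000 bytes.
Total = 11,108,149,600 bytes = 10593.6 MiB.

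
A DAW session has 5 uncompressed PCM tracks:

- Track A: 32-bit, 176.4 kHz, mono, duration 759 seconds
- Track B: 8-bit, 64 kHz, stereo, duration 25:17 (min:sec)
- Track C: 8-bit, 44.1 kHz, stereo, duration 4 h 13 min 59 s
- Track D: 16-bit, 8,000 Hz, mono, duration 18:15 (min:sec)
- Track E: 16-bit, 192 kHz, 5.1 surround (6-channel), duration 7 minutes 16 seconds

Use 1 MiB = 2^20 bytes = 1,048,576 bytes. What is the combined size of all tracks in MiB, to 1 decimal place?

2952.5 MiB

Track A: 176,400 × 759 × 4 × 1 = 535,550,400 bytes.
Track B: 25:17 (min:sec) = 1,517 s; 64,000 × 1,517 × 1 × 2 = 194,176,000 bytes.
Track C: 4 h 13 min 59 s = 15,239 s; 44,100 × 15,239 × 1 × 2 = 1,344,079,800 bytes.
Track D: 18:15 (min:sec) = 1,095 s; 8,000 × 1,095 × 2 × 1 = 17,520,000 bytes.
Track E: 7 minutes 16 seconds = 436 s; 192,000 × 436 × 2 × 6 = 1,004,544,000 bytes.
Total = 3,095,870,200 bytes = 2952.5 MiB.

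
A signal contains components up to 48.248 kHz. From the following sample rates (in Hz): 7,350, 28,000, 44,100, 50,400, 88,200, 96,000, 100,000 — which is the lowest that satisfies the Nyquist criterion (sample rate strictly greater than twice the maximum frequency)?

100,000 Hz

Need sample rate > 2 × 48,248 = 96,496 Hz.
Lowest listed rate above 96,496 Hz is 100,000 Hz.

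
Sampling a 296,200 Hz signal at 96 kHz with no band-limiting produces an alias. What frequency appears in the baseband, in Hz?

Nyquist = 96,000/2 = 48,000 Hz; 296,200 Hz exceeds it.
Alias = |296,200 − 3×96,000| = |296,200 − 288,000| = 8,200 Hz.

8,200 Hz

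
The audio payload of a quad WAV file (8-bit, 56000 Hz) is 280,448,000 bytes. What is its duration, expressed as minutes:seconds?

Byte rate = 56,000 × 1 × 4 = 224,000 bytes/s.
Duration = 280,448,000 / 224,000 = 1,252 s.
1,252 s = 20:52.

20:52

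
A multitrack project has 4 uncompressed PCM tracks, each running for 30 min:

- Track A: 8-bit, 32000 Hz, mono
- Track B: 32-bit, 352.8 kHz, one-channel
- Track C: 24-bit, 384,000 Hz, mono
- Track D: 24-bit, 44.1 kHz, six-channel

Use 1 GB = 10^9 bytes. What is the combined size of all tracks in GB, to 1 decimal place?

6.1 GB

30 min = 1,800 s.
Track A: 32,000 × 1,800 × 1 × 1 = 57,600,000 bytes.
Track B: 352,800 × 1,800 × 4 × 1 = 2,540,160,000 bytes.
Track C: 384,000 × 1,800 × 3 × 1 = 2,073,600,000 bytes.
Track D: 44,100 × 1,800 × 3 × 6 = 1,428,840,000 bytes.
Total = 6,100,200,000 bytes = 6.1 GB.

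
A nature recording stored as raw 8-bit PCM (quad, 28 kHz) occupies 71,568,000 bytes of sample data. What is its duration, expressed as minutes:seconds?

Byte rate = 28,000 × 1 × 4 = 112,000 bytes/s.
Duration = 71,568,000 / 112,000 = 639 s.
639 s = 10:39.

10:39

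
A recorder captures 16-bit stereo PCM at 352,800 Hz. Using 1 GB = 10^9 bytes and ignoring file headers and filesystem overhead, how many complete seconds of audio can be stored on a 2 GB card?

Uncompressed byte rate = 352,800 × 2 × 2 = 1,411,200 bytes/s.
Capacity = 2 × 1,000,000,000 = 2,000,000,000 bytes.
2,000,000,000 / 1,411,200 ≈ 1417.23 s → 1,417 seconds.

1,417 seconds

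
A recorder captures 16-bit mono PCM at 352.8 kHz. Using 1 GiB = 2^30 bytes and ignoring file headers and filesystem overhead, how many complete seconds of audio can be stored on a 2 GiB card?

Uncompressed byte rate = 352,800 × 2 × 1 = 705,600 bytes/s.
Capacity = 2 × 1,073,741,824 = 2,147,483,648 bytes.
2,147,483,648 / 705,600 ≈ 3043.49 s → 3,043 seconds.

3,043 seconds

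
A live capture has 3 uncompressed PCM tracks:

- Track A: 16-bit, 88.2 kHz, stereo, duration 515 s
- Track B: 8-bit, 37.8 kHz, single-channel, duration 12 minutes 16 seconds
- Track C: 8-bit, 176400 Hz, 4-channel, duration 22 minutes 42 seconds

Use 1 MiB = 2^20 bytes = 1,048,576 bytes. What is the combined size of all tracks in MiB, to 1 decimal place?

Track A: 88,200 × 515 × 2 × 2 = 181,692,000 bytes.
Track B: 12 minutes 16 seconds = 736 s; 37,800 × 736 × 1 × 1 = 27,820,800 bytes.
Track C: 22 minutes 42 seconds = 1,362 s; 176,400 × 1,362 × 1 × 4 = 961,027,200 bytes.
Total = 1,170,540,000 bytes = 1116.3 MiB.

1116.3 MiB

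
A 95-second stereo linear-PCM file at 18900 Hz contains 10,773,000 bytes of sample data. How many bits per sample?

Bytes per sample = 10,773,000 / (18,900 × 95 × 2) = 10,773,000 / 3,591,000 = 3.
Bit depth = 3 × 8 = 24 bits.

24 bits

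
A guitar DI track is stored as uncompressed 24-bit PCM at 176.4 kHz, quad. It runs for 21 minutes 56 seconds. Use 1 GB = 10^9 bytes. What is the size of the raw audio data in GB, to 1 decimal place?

Duration = 21 minutes 56 seconds = 1,316 s.
Bytes = 176,400 samples/s × 1,316 s × 3 bytes/sample × 4 ch = 2,785,708,800 bytes.
2,785,708,800 / 1,000,000,000 = 2.8 GB.

2.8 GB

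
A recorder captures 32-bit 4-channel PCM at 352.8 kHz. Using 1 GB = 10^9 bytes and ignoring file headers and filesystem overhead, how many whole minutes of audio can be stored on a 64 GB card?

Uncompressed byte rate = 352,800 × 4 × 4 = 5,644,800 bytes/s.
Capacity = 64 × 1,000,000,000 = 64,000,000,000 bytes.
64,000,000,000 / 5,644,800 ≈ 11337.87 s → 188 minutes.

188 minutes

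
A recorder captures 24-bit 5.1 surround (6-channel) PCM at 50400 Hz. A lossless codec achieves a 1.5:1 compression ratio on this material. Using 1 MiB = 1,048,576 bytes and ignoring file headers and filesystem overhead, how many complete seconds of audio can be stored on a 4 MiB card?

Uncompressed byte rate = 50,400 × 3 × 6 = 907,200 bytes/s.
After 1.5:1 compression, effective rate ≈ 604800 bytes/s.
Capacity = 4 × 1,048,576 = 4,194,304 bytes.
4,194,304 / effective rate ≈ 6.94 s → 6 seconds.

6 seconds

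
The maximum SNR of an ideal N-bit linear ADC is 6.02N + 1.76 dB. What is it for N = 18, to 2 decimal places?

110.12 dB

6.02 × 18 + 1.76 = 110.12 dB.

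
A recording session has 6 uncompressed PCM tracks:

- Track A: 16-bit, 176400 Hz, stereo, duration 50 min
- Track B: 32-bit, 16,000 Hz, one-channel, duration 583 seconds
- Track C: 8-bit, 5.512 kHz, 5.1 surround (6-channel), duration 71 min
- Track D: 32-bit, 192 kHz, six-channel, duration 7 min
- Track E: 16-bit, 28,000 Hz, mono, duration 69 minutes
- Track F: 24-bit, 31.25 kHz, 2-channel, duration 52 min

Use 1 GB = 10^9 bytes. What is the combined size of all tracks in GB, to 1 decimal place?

Track A: 50 min = 3,000 s; 176,400 × 3,000 × 2 × 2 = 2,116,800,000 bytes.
Track B: 16,000 × 583 × 4 × 1 = 37,312,000 bytes.
Track C: 71 min = 4,260 s; 5,512 × 4,260 × 1 × 6 = 140,886,720 bytes.
Track D: 7 min = 420 s; 192,000 × 420 × 4 × 6 = 1,935,360,000 bytes.
Track E: 69 minutes = 4,140 s; 28,000 × 4,140 × 2 × 1 = 231,840,000 bytes.
Track F: 52 min = 3,120 s; 31,250 × 3,120 × 3 × 2 = 585,000,000 bytes.
Total = 5,047,198,720 bytes = 5.0 GB.

5.0 GB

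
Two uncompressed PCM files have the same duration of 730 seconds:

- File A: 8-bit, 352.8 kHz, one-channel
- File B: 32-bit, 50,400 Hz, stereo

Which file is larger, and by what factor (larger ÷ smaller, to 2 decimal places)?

File A: 352,800 × 1 × 1 = 352,800 bytes/s.
File B: 50,400 × 4 × 2 = 403,200 bytes/s.
File B is larger; ratio = 294,336,000 / 257,544,000 = 1.14.

File B, by a factor of 1.14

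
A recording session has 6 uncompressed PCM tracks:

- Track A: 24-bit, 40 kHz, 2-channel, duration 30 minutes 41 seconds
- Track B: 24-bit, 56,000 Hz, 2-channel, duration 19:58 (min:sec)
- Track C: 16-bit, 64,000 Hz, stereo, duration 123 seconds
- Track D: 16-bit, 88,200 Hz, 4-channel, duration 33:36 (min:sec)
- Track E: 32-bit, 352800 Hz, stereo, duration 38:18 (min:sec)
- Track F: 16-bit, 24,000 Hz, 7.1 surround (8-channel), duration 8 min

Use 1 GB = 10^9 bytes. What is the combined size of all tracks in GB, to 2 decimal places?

8.97 GB

Track A: 30 minutes 41 seconds = 1,841 s; 40,000 × 1,841 × 3 × 2 = 441,840,000 bytes.
Track B: 19:58 (min:sec) = 1,198 s; 56,000 × 1,198 × 3 × 2 = 402,528,000 bytes.
Track C: 64,000 × 123 × 2 × 2 = 31,488,000 bytes.
Track D: 33:36 (min:sec) = 2,016 s; 88,200 × 2,016 × 2 × 4 = 1,422,489,600 bytes.
Track E: 38:18 (min:sec) = 2,298 s; 352,800 × 2,298 × 4 × 2 = 6,485,875,200 bytes.
Track F: 8 min = 480 s; 24,000 × 480 × 2 × 8 = 184,320,000 bytes.
Total = 8,968,540,800 bytes = 8.97 GB.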